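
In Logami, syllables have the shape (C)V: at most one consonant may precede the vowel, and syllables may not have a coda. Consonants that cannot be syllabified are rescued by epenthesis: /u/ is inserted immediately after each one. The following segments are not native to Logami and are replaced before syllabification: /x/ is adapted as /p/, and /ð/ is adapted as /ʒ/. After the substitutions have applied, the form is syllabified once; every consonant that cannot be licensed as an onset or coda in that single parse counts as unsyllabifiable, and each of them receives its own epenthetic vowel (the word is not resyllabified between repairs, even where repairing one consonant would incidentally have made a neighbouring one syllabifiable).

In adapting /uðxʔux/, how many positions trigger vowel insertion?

3

After substitution the input is /uʒpʔup/.
The unsyllabifiable consonants are /ʒ/, /p/, /p/; each receives one epenthetic vowel.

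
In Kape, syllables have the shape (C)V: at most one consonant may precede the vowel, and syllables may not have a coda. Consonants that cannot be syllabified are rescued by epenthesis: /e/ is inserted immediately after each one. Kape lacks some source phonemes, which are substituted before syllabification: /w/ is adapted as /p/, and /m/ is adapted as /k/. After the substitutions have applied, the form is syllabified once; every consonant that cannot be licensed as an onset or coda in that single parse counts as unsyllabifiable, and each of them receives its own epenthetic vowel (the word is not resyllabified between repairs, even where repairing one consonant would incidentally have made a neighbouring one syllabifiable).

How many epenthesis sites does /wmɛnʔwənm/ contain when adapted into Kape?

5

After substitution the input is /pkɛnʔpənk/.
The unsyllabifiable consonants are /p/, /n/, /ʔ/, /n/, /k/; each receives one epenthetic vowel.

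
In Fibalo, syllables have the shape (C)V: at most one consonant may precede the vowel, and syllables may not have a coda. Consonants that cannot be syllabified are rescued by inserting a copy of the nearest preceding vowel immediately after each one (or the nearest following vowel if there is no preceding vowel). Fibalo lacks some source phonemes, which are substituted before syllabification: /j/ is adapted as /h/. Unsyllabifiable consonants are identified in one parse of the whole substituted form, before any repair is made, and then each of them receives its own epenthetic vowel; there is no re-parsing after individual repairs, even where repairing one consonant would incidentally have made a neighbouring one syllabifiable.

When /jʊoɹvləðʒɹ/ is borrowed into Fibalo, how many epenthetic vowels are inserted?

5

After substitution the input is /hʊoɹvləðʒɹ/.
The unsyllabifiable consonants are /ɹ/, /v/, /ð/, /ʒ/, /ɹ/; each receives one epenthetic vowel.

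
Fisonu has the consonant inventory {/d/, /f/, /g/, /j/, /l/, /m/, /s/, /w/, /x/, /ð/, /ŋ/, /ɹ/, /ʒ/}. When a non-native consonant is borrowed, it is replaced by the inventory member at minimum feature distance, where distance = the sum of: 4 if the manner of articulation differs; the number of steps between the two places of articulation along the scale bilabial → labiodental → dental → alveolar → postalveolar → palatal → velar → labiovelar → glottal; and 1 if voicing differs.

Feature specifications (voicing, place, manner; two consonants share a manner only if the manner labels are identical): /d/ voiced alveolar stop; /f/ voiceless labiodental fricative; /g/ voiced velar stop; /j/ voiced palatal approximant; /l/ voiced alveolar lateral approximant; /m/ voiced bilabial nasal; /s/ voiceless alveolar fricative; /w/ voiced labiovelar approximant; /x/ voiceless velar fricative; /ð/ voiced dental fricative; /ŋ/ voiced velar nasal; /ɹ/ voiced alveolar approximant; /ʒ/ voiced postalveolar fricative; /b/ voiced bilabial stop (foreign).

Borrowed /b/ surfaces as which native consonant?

/d/ is closest: same manner (stop), place distance 3 (bilabial→alveolar), same voicing; total 3. Next closest is /m/ at distance 4.

d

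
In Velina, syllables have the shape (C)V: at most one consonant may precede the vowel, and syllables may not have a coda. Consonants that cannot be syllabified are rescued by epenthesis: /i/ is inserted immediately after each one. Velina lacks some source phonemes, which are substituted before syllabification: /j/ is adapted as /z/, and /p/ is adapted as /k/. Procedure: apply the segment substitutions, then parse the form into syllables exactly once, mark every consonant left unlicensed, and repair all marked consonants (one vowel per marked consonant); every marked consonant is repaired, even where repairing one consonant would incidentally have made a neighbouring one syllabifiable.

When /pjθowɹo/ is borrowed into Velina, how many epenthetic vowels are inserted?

After substitution the input is /kzθowɹo/.
The unsyllabifiable consonants are /k/, /z/, /w/; each receives one epenthetic vowel.

3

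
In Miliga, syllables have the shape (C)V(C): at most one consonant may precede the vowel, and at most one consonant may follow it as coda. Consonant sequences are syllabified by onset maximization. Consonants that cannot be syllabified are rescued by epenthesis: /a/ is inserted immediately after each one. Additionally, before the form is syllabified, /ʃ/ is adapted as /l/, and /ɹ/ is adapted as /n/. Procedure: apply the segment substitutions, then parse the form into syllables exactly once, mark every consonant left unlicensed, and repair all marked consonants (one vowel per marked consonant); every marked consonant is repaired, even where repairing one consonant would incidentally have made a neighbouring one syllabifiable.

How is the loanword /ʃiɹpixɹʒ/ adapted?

Substitution: /ʃ/ → /l/, /ɹ/ → /n/, giving /linpixnʒ/.
Syllabifying with onset maximization leaves /n/, /ʒ/ stranded (at most one coda consonant is licensed; onsets are limited to one consonant).
Inserting the epenthetic vowel yields /n/ → /na/, /ʒ/ → /ʒa/.

linpixnaʒa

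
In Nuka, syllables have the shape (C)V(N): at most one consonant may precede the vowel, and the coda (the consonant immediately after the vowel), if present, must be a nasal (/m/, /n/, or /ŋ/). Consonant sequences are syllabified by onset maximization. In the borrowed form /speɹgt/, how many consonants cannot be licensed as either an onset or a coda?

4

Syllabifying with onset maximization leaves /s/, /ɹ/, /g/, /t/ stranded (only a nasal (/m/, /n/, or /ŋ/) is licensed in coda position; onsets are limited to one consonant).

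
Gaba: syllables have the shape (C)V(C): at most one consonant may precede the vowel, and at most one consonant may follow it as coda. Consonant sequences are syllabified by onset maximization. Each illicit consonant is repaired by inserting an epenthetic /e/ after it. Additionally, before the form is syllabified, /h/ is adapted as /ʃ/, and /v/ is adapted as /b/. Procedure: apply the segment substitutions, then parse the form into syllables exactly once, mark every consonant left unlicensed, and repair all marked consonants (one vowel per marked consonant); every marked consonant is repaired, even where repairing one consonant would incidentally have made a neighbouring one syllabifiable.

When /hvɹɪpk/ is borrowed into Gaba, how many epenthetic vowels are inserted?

3

After substitution the input is /ʃbɹɪpk/.
The unsyllabifiable consonants are /ʃ/, /b/, /k/; each receives one epenthetic vowel.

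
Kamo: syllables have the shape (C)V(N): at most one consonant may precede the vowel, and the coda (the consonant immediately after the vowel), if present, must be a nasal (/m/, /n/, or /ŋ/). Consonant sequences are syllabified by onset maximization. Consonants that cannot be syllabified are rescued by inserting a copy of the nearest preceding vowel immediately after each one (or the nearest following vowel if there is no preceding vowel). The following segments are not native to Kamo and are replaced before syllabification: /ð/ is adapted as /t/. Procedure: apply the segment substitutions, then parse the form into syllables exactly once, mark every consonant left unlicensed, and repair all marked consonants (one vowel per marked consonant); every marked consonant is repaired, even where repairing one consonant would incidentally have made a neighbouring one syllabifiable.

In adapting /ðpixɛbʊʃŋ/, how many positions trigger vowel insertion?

After substitution the input is /tpixɛbʊʃŋ/.
The unsyllabifiable consonants are /t/, /ʃ/, /ŋ/; each receives one epenthetic vowel.

3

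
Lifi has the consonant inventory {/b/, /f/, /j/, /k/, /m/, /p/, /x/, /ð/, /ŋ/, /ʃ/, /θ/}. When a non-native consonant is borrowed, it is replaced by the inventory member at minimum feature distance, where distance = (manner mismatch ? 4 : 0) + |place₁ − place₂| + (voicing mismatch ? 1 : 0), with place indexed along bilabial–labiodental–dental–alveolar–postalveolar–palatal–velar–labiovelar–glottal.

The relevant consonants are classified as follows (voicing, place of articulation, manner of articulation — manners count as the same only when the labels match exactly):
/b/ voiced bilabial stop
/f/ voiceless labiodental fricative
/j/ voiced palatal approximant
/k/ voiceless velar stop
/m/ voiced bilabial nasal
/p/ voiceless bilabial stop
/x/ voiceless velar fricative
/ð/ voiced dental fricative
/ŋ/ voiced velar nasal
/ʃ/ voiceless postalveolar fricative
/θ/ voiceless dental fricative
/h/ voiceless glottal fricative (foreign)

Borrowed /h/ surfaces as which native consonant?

/x/ is closest: same manner (fricative), place distance 2 (glottal→velar), same voicing; total 2. Next closest is /ʃ/ at distance 4.

x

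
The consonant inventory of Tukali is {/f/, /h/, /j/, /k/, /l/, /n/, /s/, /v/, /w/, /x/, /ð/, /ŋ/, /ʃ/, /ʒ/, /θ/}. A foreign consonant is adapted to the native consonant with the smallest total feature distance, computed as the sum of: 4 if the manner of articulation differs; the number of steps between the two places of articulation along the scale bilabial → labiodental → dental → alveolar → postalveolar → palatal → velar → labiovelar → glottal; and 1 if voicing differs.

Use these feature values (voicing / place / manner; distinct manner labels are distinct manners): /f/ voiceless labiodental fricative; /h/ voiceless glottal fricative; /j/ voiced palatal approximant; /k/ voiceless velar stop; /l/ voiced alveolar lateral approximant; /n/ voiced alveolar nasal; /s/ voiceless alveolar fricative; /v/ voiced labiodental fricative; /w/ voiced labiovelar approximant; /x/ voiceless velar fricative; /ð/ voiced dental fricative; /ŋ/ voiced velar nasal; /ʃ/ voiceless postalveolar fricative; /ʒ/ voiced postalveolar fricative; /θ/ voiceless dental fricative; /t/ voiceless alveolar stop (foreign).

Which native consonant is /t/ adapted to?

k

/k/ is closest: same manner (stop), place distance 3 (alveolar→velar), same voicing; total 3. Next closest is /s/ at distance 4.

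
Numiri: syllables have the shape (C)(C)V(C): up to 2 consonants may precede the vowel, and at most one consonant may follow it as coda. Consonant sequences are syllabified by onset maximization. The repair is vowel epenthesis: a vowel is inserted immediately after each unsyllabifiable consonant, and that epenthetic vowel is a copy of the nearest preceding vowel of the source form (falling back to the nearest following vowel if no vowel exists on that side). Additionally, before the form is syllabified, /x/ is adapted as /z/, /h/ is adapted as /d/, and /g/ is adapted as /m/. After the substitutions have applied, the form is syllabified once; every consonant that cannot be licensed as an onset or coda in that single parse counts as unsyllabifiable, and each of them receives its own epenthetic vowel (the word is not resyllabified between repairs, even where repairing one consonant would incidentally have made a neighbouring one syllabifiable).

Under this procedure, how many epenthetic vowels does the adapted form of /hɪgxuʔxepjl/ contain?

After substitution the input is /dɪmzuʔzepjl/.
The unsyllabifiable consonants are /j/, /l/; each receives one epenthetic vowel.

2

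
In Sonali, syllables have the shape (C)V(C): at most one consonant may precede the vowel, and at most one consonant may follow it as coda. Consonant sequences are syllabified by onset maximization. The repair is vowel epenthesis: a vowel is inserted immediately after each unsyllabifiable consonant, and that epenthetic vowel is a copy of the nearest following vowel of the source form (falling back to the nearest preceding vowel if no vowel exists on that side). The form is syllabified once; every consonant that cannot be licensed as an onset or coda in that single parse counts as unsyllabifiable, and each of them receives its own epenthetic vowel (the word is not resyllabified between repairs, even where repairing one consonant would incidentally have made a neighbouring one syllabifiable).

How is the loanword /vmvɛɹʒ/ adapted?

Under (C)V(C), the unsyllabifiable consonants are /v/, /m/, /ʒ/ (at most one coda consonant is licensed; onsets are limited to one consonant).
Epenthesis after each stranded consonant: /v/ → /vɛ/, /m/ → /mɛ/, /ʒ/ → /ʒɛ/.

vɛmɛvɛɹʒɛ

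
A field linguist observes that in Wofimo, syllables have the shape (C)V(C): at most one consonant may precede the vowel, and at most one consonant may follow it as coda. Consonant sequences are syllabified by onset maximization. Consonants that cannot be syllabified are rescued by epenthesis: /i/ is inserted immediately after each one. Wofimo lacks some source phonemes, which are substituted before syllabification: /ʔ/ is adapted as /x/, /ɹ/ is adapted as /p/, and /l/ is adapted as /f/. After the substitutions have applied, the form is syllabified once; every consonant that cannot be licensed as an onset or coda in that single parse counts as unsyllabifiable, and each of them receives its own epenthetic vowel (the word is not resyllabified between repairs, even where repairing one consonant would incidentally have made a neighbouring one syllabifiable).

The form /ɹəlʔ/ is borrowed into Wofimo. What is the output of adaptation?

Substitution: /ɹ/ → /p/, /l/ → /f/, /ʔ/ → /x/, giving /pəfx/.
Syllabifying with onset maximization leaves /x/ stranded (at most one coda consonant is licensed; onsets are limited to one consonant).
Inserting the epenthetic vowel yields /x/ → /xi/.

pəfxi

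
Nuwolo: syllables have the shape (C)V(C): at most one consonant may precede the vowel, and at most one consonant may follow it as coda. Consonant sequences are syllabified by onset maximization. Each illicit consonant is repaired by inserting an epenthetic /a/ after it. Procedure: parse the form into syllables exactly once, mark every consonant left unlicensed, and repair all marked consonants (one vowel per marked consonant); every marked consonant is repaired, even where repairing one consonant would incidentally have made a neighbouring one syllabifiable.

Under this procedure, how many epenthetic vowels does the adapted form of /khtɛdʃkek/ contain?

The unsyllabifiable consonants are /k/, /h/, /ʃ/; each receives one epenthetic vowel.

3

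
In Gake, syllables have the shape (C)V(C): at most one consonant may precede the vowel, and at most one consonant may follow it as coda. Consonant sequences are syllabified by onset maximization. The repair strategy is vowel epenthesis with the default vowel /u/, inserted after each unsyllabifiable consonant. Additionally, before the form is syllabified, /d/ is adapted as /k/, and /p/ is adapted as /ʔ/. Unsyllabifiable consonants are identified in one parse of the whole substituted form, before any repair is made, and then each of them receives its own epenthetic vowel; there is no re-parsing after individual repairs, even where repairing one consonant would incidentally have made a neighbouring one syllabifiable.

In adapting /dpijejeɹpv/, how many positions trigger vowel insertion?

After substitution the input is /kʔijejeɹʔv/.
The unsyllabifiable consonants are /k/, /ʔ/, /v/; each receives one epenthetic vowel.

3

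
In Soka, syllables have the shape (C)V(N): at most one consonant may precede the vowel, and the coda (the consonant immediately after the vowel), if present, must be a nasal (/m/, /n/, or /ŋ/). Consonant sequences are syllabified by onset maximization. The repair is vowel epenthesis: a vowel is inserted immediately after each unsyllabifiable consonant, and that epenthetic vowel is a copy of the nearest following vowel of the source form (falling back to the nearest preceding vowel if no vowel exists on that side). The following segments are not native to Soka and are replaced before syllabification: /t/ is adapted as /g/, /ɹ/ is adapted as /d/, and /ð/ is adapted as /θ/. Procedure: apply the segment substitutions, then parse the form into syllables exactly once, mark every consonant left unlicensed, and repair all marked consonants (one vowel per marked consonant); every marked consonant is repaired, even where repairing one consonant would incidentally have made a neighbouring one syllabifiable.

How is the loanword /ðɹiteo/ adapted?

Substitution: /ð/ → /θ/, /ɹ/ → /d/, /t/ → /g/, giving /θdigeo/.
Under (C)V(N), the unsyllabifiable consonants are /θ/ (only a nasal (/m/, /n/, or /ŋ/) is licensed in coda position; onsets are limited to one consonant).
Each unlicensed consonant becomes the onset of a new syllable: /θ/ → /θi/.

θidigeo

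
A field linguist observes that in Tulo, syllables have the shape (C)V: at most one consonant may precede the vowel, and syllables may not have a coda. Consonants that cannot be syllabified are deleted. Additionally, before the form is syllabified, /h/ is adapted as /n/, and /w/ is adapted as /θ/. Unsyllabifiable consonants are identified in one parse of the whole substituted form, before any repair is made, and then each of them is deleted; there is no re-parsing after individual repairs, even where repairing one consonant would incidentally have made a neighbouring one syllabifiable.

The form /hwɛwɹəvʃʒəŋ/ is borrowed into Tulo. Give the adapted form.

Substitution: /h/ → /n/, /w/ → /θ/, giving /nθɛθɹəvʃʒəŋ/.
Syllabifying with onset maximization leaves /n/, /θ/, /v/, /ʃ/, /ŋ/ stranded (no codas are permitted; onsets are limited to one consonant).
Each unlicensed consonant is deleted: /n/, /θ/, /v/, /ʃ/, /ŋ/.

θɛɹəʒə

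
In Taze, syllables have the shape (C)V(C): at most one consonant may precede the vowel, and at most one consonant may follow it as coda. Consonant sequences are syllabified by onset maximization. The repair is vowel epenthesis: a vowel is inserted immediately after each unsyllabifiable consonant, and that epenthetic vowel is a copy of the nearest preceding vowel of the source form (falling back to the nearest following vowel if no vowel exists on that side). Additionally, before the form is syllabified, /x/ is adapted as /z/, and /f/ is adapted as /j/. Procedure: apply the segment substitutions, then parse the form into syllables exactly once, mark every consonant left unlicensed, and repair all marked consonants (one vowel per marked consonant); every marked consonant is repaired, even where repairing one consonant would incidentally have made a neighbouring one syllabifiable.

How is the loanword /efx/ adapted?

ejze

Substitution: /f/ → /j/, /x/ → /z/, giving /ejz/.
Under (C)V(C), the unsyllabifiable consonants are /z/ (at most one coda consonant is licensed; onsets are limited to one consonant).
Inserting the epenthetic vowel yields /z/ → /ze/.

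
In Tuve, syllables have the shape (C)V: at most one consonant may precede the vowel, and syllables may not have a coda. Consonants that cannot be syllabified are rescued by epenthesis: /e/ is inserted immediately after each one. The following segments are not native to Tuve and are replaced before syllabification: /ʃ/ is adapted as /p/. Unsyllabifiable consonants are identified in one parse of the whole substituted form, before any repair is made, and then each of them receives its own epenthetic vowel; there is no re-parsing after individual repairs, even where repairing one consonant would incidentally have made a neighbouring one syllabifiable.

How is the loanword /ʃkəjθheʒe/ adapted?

Substitution: /ʃ/ → /p/, giving /pkəjθheʒe/.
Syllabifying with onset maximization leaves /p/, /j/, /θ/ stranded (no codas are permitted; onsets are limited to one consonant).
Each unlicensed consonant becomes the onset of a new syllable: /p/ → /pe/, /j/ → /je/, /θ/ → /θe/.

pekəjeθeheʒe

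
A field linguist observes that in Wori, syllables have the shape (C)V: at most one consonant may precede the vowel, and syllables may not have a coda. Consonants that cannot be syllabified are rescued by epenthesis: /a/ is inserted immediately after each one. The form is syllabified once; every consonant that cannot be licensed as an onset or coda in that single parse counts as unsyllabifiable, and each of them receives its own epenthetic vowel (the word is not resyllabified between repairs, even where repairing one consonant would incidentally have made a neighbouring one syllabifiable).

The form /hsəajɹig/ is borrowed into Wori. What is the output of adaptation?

Syllabifying with onset maximization leaves /h/, /j/, /g/ stranded (no codas are permitted; onsets are limited to one consonant).
Each unlicensed consonant becomes the onset of a new syllable: /h/ → /ha/, /j/ → /ja/, /g/ → /ga/.

hasəajaɹiga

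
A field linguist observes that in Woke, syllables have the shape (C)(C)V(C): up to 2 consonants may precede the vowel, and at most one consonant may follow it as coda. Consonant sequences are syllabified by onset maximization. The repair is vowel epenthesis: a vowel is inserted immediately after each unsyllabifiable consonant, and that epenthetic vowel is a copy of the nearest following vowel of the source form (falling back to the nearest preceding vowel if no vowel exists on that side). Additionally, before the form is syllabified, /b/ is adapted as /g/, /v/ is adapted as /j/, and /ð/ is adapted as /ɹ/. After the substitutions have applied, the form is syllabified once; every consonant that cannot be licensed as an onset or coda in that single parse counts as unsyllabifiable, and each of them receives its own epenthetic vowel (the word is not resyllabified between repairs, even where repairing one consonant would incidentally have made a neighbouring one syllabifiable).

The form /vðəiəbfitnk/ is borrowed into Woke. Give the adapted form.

jɹəiəgfitniki

Substitution: /v/ → /j/, /ð/ → /ɹ/, /b/ → /g/, giving /jɹəiəgfitnk/.
Under (C)(C)V(C), the unsyllabifiable consonants are /n/, /k/ (at most one coda consonant is licensed; onsets may contain at most 2 consonants).
Each unlicensed consonant becomes the onset of a new syllable: /n/ → /ni/, /k/ → /ki/.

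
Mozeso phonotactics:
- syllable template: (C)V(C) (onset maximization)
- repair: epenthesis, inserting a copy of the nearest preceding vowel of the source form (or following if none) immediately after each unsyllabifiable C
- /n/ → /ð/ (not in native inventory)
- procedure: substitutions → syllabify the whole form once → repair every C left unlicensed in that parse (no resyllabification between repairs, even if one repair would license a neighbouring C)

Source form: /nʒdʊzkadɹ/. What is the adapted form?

ðʊʒʊdʊzkadɹa

Substitution: /n/ → /ð/, giving /ðʒdʊzkadɹ/.
Syllabifying with onset maximization leaves /ð/, /ʒ/, /ɹ/ stranded (at most one coda consonant is licensed; onsets are limited to one consonant).
Each unlicensed consonant becomes the onset of a new syllable: /ð/ → /ðʊ/, /ʒ/ → /ʒʊ/, /ɹ/ → /ɹa/.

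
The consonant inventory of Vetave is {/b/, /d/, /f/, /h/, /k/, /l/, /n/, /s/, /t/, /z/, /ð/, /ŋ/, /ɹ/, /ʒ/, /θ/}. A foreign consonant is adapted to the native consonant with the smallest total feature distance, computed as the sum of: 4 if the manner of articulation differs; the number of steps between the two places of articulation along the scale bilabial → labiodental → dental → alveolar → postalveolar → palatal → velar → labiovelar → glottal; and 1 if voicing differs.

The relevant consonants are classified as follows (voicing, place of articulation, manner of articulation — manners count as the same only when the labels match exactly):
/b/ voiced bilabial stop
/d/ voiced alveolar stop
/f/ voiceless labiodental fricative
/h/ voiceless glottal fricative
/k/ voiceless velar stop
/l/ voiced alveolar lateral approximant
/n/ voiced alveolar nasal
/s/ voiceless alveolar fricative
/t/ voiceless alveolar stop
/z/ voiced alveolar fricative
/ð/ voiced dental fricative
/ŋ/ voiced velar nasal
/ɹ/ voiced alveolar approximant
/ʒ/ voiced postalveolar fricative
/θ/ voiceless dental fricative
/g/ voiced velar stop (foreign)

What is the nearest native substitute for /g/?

k

/k/ is closest: same manner (stop), place distance 0 (velar→velar), voicing differs (+1); total 1. Next closest is /d/ at distance 3.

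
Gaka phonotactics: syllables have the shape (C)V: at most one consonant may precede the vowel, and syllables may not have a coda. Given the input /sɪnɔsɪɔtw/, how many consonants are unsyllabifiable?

Under (C)V, the unsyllabifiable consonants are /t/, /w/ (no codas are permitted; onsets are limited to one consonant).

2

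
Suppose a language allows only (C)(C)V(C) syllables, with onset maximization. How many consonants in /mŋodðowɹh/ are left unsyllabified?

2

The consonants /ɹ/, /h/ cannot be parsed into a legal (C)(C)V(C) syllable (at most one coda consonant is licensed; onsets may contain at most 2 consonants).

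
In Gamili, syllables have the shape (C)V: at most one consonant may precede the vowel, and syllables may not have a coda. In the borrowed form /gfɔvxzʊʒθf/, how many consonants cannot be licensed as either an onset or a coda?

6

Syllabifying with onset maximization leaves /g/, /v/, /x/, /ʒ/, /θ/, /f/ stranded (no codas are permitted; onsets are limited to one consonant).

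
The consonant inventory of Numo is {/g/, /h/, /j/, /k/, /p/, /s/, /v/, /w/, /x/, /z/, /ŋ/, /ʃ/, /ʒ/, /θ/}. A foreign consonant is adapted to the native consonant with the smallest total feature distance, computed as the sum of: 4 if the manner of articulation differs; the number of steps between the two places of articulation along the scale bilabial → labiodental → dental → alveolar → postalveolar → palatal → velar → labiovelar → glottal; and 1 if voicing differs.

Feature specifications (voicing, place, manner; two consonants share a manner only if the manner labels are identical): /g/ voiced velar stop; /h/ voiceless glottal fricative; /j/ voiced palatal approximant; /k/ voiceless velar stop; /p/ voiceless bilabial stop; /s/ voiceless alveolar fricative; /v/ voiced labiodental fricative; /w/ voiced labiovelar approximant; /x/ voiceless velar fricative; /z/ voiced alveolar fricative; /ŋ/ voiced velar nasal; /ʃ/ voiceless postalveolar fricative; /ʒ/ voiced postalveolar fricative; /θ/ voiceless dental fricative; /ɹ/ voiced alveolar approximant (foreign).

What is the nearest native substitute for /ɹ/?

/j/ is closest: same manner (approximant), place distance 2 (alveolar→palatal), same voicing; total 2. Next closest is /w/ at distance 4.

j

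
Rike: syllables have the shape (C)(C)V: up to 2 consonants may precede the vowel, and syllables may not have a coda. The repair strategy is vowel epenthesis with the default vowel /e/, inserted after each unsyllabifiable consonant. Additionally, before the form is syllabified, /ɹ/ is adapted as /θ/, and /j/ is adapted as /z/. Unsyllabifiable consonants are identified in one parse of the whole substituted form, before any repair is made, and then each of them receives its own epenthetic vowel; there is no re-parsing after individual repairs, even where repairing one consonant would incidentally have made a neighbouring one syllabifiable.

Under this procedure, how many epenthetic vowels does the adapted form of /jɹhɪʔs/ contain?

3

After substitution the input is /zθhɪʔs/.
The unsyllabifiable consonants are /z/, /ʔ/, /s/; each receives one epenthetic vowel.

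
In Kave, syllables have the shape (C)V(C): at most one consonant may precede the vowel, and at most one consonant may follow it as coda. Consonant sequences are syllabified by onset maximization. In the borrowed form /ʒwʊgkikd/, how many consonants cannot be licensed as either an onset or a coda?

Under (C)V(C), the unsyllabifiable consonants are /ʒ/, /d/ (at most one coda consonant is licensed; onsets are limited to one consonant).

2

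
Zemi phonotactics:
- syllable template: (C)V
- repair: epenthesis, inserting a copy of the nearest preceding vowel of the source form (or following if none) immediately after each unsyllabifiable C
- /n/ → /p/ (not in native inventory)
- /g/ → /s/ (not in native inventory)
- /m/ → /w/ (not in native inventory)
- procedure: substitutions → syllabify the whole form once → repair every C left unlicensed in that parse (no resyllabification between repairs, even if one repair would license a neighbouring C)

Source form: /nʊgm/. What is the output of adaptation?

Substitution: /n/ → /p/, /g/ → /s/, /m/ → /w/, giving /pʊsw/.
Syllabifying with onset maximization leaves /s/, /w/ stranded (no codas are permitted; onsets are limited to one consonant).
Each unlicensed consonant becomes the onset of a new syllable: /s/ → /sʊ/, /w/ → /wʊ/.

pʊsʊwʊ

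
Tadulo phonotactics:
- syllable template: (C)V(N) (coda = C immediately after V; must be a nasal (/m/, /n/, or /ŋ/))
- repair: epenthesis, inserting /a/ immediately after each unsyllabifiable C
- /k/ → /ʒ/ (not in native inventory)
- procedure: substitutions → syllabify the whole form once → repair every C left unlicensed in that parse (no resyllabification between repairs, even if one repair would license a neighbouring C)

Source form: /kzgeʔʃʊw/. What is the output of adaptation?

Substitution: /k/ → /ʒ/, giving /ʒzgeʔʃʊw/.
The consonants /ʒ/, /z/, /ʔ/, /w/ cannot be parsed into a legal (C)V(N) syllable (only a nasal (/m/, /n/, or /ŋ/) is licensed in coda position; onsets are limited to one consonant).
Inserting the epenthetic vowel yields /ʒ/ → /ʒa/, /z/ → /za/, /ʔ/ → /ʔa/, /w/ → /wa/.

ʒazageʔaʃʊwa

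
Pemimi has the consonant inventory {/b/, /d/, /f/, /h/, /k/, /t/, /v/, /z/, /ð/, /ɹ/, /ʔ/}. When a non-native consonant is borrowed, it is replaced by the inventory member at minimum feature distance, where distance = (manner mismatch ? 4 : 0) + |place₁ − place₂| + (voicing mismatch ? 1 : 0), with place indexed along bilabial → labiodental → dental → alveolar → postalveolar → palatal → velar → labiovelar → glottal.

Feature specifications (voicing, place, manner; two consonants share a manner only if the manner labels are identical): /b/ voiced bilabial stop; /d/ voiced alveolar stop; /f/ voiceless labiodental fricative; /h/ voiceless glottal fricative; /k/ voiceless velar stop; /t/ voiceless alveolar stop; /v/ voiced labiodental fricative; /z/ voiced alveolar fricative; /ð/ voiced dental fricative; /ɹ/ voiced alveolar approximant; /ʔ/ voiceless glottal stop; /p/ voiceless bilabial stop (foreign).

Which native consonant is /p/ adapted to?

b

/b/ is closest: same manner (stop), place distance 0 (bilabial→bilabial), voicing differs (+1); total 1. Next closest is /t/ at distance 3.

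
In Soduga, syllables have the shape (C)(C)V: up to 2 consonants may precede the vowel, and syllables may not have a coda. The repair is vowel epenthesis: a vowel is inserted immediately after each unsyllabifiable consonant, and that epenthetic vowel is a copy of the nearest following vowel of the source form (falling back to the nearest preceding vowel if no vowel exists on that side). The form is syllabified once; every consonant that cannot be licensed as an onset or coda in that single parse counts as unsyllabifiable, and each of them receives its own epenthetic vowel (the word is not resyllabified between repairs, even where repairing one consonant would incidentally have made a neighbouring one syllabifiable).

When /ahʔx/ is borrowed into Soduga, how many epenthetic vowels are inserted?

3

The unsyllabifiable consonants are /h/, /ʔ/, /x/; each receives one epenthetic vowel.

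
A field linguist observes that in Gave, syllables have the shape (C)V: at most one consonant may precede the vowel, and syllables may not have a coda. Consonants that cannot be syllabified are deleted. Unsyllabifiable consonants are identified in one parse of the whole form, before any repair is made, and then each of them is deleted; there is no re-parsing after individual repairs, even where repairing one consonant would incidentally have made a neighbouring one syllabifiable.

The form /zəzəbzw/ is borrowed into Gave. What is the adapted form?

Syllabifying with onset maximization leaves /b/, /z/, /w/ stranded (no codas are permitted; onsets are limited to one consonant).
Deleting the stranded consonants removes /b/, /z/, /w/.

zəzə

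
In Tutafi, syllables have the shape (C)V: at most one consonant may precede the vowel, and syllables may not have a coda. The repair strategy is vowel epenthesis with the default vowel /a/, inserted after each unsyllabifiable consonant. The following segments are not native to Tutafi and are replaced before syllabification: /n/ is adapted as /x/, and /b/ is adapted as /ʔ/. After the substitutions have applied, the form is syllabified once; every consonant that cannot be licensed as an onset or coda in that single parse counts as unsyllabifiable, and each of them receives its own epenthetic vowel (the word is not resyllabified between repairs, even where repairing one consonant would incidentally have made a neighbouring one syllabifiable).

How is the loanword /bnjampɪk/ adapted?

ʔaxajamapɪka

Substitution: /b/ → /ʔ/, /n/ → /x/, giving /ʔxjampɪk/.
Syllabifying with onset maximization leaves /ʔ/, /x/, /m/, /k/ stranded (no codas are permitted; onsets are limited to one consonant).
Epenthesis after each stranded consonant: /ʔ/ → /ʔa/, /x/ → /xa/, /m/ → /ma/, /k/ → /ka/.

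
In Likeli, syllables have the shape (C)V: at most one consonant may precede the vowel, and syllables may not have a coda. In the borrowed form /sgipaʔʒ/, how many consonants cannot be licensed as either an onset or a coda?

Under (C)V, the unsyllabifiable consonants are /s/, /ʔ/, /ʒ/ (no codas are permitted; onsets are limited to one consonant).

3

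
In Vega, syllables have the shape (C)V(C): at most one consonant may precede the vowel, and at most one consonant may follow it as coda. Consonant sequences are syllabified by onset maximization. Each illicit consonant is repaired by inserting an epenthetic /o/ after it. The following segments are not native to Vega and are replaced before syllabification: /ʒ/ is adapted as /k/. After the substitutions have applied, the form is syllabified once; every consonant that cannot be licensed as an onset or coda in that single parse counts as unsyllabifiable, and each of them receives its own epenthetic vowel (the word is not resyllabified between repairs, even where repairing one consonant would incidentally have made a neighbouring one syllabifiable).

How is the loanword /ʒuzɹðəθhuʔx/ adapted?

kuzɹoðəθhuʔxo

Substitution: /ʒ/ → /k/, giving /kuzɹðəθhuʔx/.
Syllabifying with onset maximization leaves /ɹ/, /x/ stranded (at most one coda consonant is licensed; onsets are limited to one consonant).
Epenthesis after each stranded consonant: /ɹ/ → /ɹo/, /x/ → /xo/.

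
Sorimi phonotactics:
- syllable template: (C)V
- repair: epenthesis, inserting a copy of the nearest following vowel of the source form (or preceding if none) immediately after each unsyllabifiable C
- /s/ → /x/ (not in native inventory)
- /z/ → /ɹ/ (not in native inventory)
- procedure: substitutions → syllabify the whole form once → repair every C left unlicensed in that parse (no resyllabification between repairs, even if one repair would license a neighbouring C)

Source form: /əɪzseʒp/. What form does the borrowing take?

Substitution: /z/ → /ɹ/, /s/ → /x/, giving /əɪɹxeʒp/.
Under (C)V, the unsyllabifiable consonants are /ɹ/, /ʒ/, /p/ (no codas are permitted; onsets are limited to one consonant).
Inserting the epenthetic vowel yields /ɹ/ → /ɹe/, /ʒ/ → /ʒe/, /p/ → /pe/.

əɪɹexeʒepe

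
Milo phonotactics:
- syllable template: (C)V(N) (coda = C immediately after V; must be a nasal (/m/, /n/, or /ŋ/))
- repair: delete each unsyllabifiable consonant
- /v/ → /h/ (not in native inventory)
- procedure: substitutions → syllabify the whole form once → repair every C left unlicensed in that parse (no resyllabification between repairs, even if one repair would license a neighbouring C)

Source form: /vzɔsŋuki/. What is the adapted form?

Substitution: /v/ → /h/, giving /hzɔsŋuki/.
The consonants /h/, /s/ cannot be parsed into a legal (C)V(N) syllable (only a nasal (/m/, /n/, or /ŋ/) is licensed in coda position; onsets are limited to one consonant).
Each unlicensed consonant is deleted: /h/, /s/.

zɔŋuki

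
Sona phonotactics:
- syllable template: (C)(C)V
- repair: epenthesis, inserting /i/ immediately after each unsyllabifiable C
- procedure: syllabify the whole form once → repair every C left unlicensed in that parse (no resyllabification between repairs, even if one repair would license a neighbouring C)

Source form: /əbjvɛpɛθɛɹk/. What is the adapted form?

Under (C)(C)V, the unsyllabifiable consonants are /b/, /ɹ/, /k/ (no codas are permitted; onsets may contain at most 2 consonants).
Inserting the epenthetic vowel yields /b/ → /bi/, /ɹ/ → /ɹi/, /k/ → /ki/.

əbijvɛpɛθɛɹiki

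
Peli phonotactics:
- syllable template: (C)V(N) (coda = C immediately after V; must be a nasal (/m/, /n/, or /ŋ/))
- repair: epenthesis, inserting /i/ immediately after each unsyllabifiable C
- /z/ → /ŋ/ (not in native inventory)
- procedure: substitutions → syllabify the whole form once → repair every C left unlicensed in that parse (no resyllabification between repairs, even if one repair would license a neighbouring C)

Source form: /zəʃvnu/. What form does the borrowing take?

Substitution: /z/ → /ŋ/, giving /ŋəʃvnu/.
Under (C)V(N), the unsyllabifiable consonants are /ʃ/, /v/ (only a nasal (/m/, /n/, or /ŋ/) is licensed in coda position; onsets are limited to one consonant).
Epenthesis after each stranded consonant: /ʃ/ → /ʃi/, /v/ → /vi/.

ŋəʃivinu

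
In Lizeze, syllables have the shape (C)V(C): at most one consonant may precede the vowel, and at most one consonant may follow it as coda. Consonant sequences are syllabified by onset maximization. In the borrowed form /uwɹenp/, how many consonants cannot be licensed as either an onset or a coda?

1

Syllabifying with onset maximization leaves /p/ stranded (at most one coda consonant is licensed; onsets are limited to one consonant).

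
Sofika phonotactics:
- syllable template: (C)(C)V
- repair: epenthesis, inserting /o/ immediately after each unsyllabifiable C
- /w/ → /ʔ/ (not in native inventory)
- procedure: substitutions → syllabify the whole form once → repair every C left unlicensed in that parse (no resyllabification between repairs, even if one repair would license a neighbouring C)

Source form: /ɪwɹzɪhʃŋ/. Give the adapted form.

ɪʔoɹzɪhoʃoŋo

Substitution: /w/ → /ʔ/, giving /ɪʔɹzɪhʃŋ/.
The consonants /ʔ/, /h/, /ʃ/, /ŋ/ cannot be parsed into a legal (C)(C)V syllable (no codas are permitted; onsets may contain at most 2 consonants).
Each unlicensed consonant becomes the onset of a new syllable: /ʔ/ → /ʔo/, /h/ → /ho/, /ʃ/ → /ʃo/, /ŋ/ → /ŋo/.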